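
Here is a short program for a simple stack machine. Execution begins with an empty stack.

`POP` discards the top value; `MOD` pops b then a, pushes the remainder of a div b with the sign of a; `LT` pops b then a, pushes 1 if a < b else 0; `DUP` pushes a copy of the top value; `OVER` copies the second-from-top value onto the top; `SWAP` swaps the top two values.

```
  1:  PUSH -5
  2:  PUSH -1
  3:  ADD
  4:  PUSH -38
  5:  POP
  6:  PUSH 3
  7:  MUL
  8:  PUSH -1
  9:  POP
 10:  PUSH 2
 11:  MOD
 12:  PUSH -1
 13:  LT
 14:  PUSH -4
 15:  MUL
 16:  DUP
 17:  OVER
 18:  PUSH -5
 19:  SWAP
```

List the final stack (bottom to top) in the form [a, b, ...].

[0, 0, -5, 0]

PUSH -5  → -5
PUSH -1  → -5 -1
ADD      → -6
PUSH -38 → -6 -38
POP      → -6
PUSH 3   → -6 3
MUL      → -18
PUSH -1  → -18 -1
POP      → -18
PUSH 2   → -18 2
MOD      → 0
PUSH -1  → 0 -1
LT       → 0
PUSH -4  → 0 -4
MUL      → 0
DUP      → 0 0
OVER     → 0 0 0
PUSH -5  → 0 0 0 -5
SWAP     → 0 0 -5 0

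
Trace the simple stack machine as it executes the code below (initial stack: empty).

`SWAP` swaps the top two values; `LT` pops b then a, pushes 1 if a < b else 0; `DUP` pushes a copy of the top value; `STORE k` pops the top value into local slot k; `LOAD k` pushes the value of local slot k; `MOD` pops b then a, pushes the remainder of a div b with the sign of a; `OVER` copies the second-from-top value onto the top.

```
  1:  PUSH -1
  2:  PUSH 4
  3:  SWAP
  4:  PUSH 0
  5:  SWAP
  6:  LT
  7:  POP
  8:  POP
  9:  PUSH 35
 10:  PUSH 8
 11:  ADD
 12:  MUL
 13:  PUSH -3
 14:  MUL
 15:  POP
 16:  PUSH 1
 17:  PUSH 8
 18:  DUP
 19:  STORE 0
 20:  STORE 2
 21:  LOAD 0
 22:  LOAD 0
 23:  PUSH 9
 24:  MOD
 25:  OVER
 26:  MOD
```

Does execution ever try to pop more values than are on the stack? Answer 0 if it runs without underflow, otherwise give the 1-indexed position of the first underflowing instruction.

12

PUSH -1 -> -1
PUSH 4  -> -1 4
SWAP    -> 4 -1
PUSH 0  -> 4 -1 0
SWAP    -> 4 0 -1
LT      -> 4 0
POP     -> 4
POP     -> (empty)
PUSH 35 -> 35
PUSH 8  -> 35 8
ADD     -> 43
MUL  — needs 2 operands, stack has 1 → underflow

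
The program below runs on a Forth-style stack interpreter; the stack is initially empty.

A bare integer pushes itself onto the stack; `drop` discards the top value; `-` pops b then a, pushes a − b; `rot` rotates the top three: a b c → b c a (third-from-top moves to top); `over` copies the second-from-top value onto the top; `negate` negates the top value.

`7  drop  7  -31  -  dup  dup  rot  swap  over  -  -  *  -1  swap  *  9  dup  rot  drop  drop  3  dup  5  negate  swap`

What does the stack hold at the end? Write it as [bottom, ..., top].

7      → [7]
drop   → []
7      → [7]
-31    → [7, -31]
-      → [38]
dup    → [38, 38]
dup    → [38, 38, 38]
rot    → [38, 38, 38]
swap   → [38, 38, 38]
over   → [38, 38, 38, 38]
-      → [38, 38, 0]
-      → [38, 38]
*      → [1444]
-1     → [1444, -1]
swap   → [-1, 1444]
*      → [-1444]
9      → [-1444, 9]
dup    → [-1444, 9, 9]
rot    → [9, 9, -1444]
drop   → [9, 9]
drop   → [9]
3      → [9, 3]
dup    → [9, 3, 3]
5      → [9, 3, 3, 5]
negate → [9, 3, 3, -5]
swap   → [9, 3, -5, 3]

[9, 3, -5, 3]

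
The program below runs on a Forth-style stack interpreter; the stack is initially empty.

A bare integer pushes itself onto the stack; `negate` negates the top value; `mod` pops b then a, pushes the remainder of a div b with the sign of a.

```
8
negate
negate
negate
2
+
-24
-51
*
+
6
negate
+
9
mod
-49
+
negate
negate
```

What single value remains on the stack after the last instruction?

-43

8      : [8]
negate : [-8]
negate : [8]
negate : [-8]
2      : [-8, 2]
+      : [-6]
-24    : [-6, -24]
-51    : [-6, -24, -51]
*      : [-6, 1224]
+      : [1218]
6      : [1218, 6]
negate : [1218, -6]
+      : [1212]
9      : [1212, 9]
mod    : [6]
-49    : [6, -49]
+      : [-43]
negate : [43]
negate : [-43]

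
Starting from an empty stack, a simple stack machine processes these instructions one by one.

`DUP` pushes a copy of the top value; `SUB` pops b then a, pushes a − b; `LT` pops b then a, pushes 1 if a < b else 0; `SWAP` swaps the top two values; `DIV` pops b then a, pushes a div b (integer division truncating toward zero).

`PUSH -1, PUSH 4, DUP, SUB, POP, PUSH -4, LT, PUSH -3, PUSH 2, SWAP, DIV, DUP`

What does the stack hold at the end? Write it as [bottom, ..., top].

[0, 0, 0]

PUSH -1 → -1
PUSH 4  → -1 4
DUP     → -1 4 4
SUB     → -1 0
POP     → -1
PUSH -4 → -1 -4
LT      → 0
PUSH -3 → 0 -3
PUSH 2  → 0 -3 2
SWAP    → 0 2 -3
DIV     → 0 0
DUP     → 0 0 0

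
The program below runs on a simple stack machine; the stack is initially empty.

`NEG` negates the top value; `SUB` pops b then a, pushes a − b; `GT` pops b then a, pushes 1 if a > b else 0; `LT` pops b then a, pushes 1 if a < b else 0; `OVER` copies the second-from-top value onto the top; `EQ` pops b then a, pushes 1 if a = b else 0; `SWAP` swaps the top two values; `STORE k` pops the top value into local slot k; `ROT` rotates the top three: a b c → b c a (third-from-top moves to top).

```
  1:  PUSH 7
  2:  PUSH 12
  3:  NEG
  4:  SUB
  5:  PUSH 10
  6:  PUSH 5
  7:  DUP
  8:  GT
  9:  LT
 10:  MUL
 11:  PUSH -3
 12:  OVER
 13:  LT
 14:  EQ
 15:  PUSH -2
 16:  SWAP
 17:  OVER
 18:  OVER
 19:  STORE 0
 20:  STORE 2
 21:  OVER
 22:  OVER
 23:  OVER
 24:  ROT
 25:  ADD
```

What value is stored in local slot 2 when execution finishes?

-2

PUSH 7  → [7]
PUSH 12 → [7, 12]
NEG     → [7, -12]
SUB     → [19]
PUSH 10 → [19, 10]
PUSH 5  → [19, 10, 5]
DUP     → [19, 10, 5, 5]
GT      → [19, 10, 0]
LT      → [19, 0]
MUL     → [0]
PUSH -3 → [0, -3]
OVER    → [0, -3, 0]
LT      → [0, 1]
EQ      → [0]
PUSH -2 → [0, -2]
SWAP    → [-2, 0]
OVER    → [-2, 0, -2]
OVER    → [-2, 0, -2, 0]
STORE 0 → [-2, 0, -2]
STORE 2 → [-2, 0]
OVER    → [-2, 0, -2]
OVER    → [-2, 0, -2, 0]
OVER    → [-2, 0, -2, 0, -2]
ROT     → [-2, 0, 0, -2, -2]
ADD     → [-2, 0, 0, -4]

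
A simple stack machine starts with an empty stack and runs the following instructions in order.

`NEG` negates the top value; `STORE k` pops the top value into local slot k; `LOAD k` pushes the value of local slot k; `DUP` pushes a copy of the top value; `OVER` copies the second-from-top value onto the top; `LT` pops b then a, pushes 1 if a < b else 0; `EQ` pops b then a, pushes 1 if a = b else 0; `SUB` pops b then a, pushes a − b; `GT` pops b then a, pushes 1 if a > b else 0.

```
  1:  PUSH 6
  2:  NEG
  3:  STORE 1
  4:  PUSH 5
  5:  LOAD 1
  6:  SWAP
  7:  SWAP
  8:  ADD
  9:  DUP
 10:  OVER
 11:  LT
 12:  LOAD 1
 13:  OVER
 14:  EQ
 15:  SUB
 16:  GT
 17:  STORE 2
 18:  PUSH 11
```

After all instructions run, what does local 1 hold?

-6

PUSH 6  : 6
NEG     : -6
STORE 1 : (empty)
PUSH 5  : 5
LOAD 1  : 5 -6
SWAP    : -6 5
SWAP    : 5 -6
ADD     : -1
DUP     : -1 -1
OVER    : -1 -1 -1
LT      : -1 0
LOAD 1  : -1 0 -6
OVER    : -1 0 -6 0
EQ      : -1 0 0
SUB     : -1 0
GT      : 0
STORE 2 : (empty)
PUSH 11 : 11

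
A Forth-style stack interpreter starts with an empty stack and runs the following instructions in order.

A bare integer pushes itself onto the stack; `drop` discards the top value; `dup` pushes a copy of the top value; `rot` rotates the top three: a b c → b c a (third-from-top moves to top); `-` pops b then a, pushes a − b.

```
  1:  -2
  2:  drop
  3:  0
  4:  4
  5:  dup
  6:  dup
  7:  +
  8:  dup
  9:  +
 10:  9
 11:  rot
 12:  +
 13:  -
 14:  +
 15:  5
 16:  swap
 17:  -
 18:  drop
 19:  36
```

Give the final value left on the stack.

36

-2   -> [-2]
drop -> []
0    -> [0]
4    -> [0, 4]
dup  -> [0, 4, 4]
dup  -> [0, 4, 4, 4]
+    -> [0, 4, 8]
dup  -> [0, 4, 8, 8]
+    -> [0, 4, 16]
9    -> [0, 4, 16, 9]
rot  -> [0, 16, 9, 4]
+    -> [0, 16, 13]
-    -> [0, 3]
+    -> [3]
5    -> [3, 5]
swap -> [5, 3]
-    -> [2]
drop -> []
36   -> [36]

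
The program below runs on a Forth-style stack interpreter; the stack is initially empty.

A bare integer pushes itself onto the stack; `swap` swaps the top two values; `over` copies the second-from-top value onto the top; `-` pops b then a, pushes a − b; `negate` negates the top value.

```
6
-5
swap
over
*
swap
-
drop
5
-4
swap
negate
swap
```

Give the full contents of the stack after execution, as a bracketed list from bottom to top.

[-5, -4]

6      : [6]
-5     : [6, -5]
swap   : [-5, 6]
over   : [-5, 6, -5]
*      : [-5, -30]
swap   : [-30, -5]
-      : [-25]
drop   : []
5      : [5]
-4     : [5, -4]
swap   : [-4, 5]
negate : [-4, -5]
swap   : [-5, -4]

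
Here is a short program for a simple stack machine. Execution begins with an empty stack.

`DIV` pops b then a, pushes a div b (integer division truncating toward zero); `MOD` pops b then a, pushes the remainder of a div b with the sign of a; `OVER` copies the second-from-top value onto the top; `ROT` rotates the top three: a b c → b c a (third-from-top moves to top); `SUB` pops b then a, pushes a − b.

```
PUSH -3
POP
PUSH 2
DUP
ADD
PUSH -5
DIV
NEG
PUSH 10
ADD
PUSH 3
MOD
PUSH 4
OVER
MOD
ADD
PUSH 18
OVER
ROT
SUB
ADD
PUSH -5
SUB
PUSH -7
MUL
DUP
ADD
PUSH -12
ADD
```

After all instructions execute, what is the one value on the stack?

-334

PUSH -3  : [-3]
POP      : []
PUSH 2   : [2]
DUP      : [2, 2]
ADD      : [4]
PUSH -5  : [4, -5]
DIV      : [0]
NEG      : [0]
PUSH 10  : [0, 10]
ADD      : [10]
PUSH 3   : [10, 3]
MOD      : [1]
PUSH 4   : [1, 4]
OVER     : [1, 4, 1]
MOD      : [1, 0]
ADD      : [1]
PUSH 18  : [1, 18]
OVER     : [1, 18, 1]
ROT      : [18, 1, 1]
SUB      : [18, 0]
ADD      : [18]
PUSH -5  : [18, -5]
SUB      : [23]
PUSH -7  : [23, -7]
MUL      : [-161]
DUP      : [-161, -161]
ADD      : [-322]
PUSH -12 : [-322, -12]
ADD      : [-334]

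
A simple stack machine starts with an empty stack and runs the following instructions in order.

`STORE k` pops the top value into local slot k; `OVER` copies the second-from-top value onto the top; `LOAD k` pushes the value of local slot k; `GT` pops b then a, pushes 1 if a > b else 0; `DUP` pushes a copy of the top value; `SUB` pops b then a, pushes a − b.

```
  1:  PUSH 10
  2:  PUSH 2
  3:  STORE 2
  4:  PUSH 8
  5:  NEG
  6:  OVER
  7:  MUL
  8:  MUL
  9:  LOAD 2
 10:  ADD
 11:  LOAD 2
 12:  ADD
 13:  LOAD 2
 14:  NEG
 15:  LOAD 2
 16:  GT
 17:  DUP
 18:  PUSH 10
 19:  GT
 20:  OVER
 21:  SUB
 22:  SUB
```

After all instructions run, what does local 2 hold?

2

PUSH 10  10
PUSH 2   10 2
STORE 2  10
PUSH 8   10 8
NEG      10 -8
OVER     10 -8 10
MUL      10 -80
MUL      -800
LOAD 2   -800 2
ADD      -798
LOAD 2   -798 2
ADD      -796
LOAD 2   -796 2
NEG      -796 -2
LOAD 2   -796 -2 2
GT       -796 0
DUP      -796 0 0
PUSH 10  -796 0 0 10
GT       -796 0 0
OVER     -796 0 0 0
SUB      -796 0 0
SUB      -796 0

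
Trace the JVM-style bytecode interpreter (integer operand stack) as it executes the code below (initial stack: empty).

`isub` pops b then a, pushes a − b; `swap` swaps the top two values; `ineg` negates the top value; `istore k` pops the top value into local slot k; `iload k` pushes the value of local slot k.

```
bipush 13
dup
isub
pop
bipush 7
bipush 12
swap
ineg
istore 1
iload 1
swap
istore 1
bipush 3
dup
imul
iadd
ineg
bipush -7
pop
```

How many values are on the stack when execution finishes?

1

bipush 13 -> 13
dup       -> 13 13
isub      -> 0
pop       -> (empty)
bipush 7  -> 7
bipush 12 -> 7 12
swap      -> 12 7
ineg      -> 12 -7
istore 1  -> 12
iload 1   -> 12 -7
swap      -> -7 12
istore 1  -> -7
bipush 3  -> -7 3
dup       -> -7 3 3
imul      -> -7 9
iadd      -> 2
ineg      -> -2
bipush -7 -> -2 -7
pop       -> -2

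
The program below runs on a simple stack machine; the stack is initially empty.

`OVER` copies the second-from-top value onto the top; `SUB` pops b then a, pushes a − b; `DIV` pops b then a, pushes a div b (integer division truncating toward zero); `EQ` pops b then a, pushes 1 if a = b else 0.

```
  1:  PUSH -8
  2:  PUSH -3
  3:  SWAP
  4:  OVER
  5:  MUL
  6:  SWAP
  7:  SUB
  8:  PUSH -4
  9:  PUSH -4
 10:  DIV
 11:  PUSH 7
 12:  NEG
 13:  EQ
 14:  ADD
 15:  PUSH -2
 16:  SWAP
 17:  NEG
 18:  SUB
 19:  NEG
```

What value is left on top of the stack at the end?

PUSH -8  -8
PUSH -3  -8 -3
SWAP     -3 -8
OVER     -3 -8 -3
MUL      -3 24
SWAP     24 -3
SUB      27
PUSH -4  27 -4
PUSH -4  27 -4 -4
DIV      27 1
PUSH 7   27 1 7
NEG      27 1 -7
EQ       27 0
ADD      27
PUSH -2  27 -2
SWAP     -2 27
NEG      -2 -27
SUB      25
NEG      -25

-25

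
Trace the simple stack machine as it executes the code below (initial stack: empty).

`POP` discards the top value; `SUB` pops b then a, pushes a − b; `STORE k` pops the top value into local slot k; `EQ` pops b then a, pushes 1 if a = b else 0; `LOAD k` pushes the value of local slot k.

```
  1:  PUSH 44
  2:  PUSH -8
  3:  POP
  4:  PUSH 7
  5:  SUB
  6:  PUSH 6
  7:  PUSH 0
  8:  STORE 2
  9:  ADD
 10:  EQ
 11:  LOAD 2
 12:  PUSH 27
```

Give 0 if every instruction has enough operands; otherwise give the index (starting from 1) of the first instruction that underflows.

PUSH 44 -> 44
PUSH -8 -> 44 -8
POP     -> 44
PUSH 7  -> 44 7
SUB     -> 37
PUSH 6  -> 37 6
PUSH 0  -> 37 6 0
STORE 2 -> 37 6
ADD     -> 43
EQ  — needs 2 operands, stack has 1 → underflow

10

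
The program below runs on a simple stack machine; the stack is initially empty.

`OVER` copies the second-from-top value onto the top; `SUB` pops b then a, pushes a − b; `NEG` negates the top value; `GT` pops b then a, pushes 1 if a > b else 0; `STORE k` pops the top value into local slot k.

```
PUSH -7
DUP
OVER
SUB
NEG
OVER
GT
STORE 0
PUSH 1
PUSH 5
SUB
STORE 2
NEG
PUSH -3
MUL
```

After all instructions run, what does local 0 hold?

1

PUSH -7 → -7
DUP     → -7 -7
OVER    → -7 -7 -7
SUB     → -7 0
NEG     → -7 0
OVER    → -7 0 -7
GT      → -7 1
STORE 0 → -7
PUSH 1  → -7 1
PUSH 5  → -7 1 5
SUB     → -7 -4
STORE 2 → -7
NEG     → 7
PUSH -3 → 7 -3
MUL     → -21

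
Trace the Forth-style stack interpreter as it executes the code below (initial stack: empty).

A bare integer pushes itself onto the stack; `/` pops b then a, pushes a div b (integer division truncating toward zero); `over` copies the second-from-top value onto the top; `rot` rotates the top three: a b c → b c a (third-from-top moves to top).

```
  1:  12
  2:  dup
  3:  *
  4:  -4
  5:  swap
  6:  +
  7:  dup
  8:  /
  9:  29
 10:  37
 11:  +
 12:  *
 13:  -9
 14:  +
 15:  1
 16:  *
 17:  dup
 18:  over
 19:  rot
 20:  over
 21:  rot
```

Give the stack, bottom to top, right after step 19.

12   → [12]
dup  → [12, 12]
*    → [144]
-4   → [144, -4]
swap → [-4, 144]
+    → [140]
dup  → [140, 140]
/    → [1]
29   → [1, 29]
37   → [1, 29, 37]
+    → [1, 66]
*    → [66]
-9   → [66, -9]
+    → [57]
1    → [57, 1]
*    → [57]
dup  → [57, 57]
over → [57, 57, 57]
rot  → [57, 57, 57]

[57, 57, 57]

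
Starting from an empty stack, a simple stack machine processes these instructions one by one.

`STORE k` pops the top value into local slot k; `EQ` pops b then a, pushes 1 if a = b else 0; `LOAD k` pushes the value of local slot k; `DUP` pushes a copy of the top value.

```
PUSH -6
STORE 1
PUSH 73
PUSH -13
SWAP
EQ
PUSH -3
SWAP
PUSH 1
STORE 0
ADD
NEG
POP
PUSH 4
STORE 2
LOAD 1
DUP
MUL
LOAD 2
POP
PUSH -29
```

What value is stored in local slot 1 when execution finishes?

-6

PUSH -6  : [-6]
STORE 1  : []
PUSH 73  : [73]
PUSH -13 : [73, -13]
SWAP     : [-13, 73]
EQ       : [0]
PUSH -3  : [0, -3]
SWAP     : [-3, 0]
PUSH 1   : [-3, 0, 1]
STORE 0  : [-3, 0]
ADD      : [-3]
NEG      : [3]
POP      : []
PUSH 4   : [4]
STORE 2  : []
LOAD 1   : [-6]
DUP      : [-6, -6]
MUL      : [36]
LOAD 2   : [36, 4]
POP      : [36]
PUSH -29 : [36, -29]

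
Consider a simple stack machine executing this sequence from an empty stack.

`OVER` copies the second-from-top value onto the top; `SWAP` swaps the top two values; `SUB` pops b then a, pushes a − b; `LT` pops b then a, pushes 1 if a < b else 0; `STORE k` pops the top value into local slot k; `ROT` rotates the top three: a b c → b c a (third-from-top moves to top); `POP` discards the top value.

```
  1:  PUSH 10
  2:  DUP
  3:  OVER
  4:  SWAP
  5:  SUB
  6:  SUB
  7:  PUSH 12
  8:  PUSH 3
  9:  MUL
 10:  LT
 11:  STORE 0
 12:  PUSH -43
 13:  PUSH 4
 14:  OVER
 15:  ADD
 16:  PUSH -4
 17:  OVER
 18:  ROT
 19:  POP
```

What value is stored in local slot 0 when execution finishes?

1

PUSH 10  -> 10
DUP      -> 10 10
OVER     -> 10 10 10
SWAP     -> 10 10 10
SUB      -> 10 0
SUB      -> 10
PUSH 12  -> 10 12
PUSH 3   -> 10 12 3
MUL      -> 10 36
LT       -> 1
STORE 0  -> (empty)
PUSH -43 -> -43
PUSH 4   -> -43 4
OVER     -> -43 4 -43
ADD      -> -43 -39
PUSH -4  -> -43 -39 -4
OVER     -> -43 -39 -4 -39
ROT      -> -43 -4 -39 -39
POP      -> -43 -4 -39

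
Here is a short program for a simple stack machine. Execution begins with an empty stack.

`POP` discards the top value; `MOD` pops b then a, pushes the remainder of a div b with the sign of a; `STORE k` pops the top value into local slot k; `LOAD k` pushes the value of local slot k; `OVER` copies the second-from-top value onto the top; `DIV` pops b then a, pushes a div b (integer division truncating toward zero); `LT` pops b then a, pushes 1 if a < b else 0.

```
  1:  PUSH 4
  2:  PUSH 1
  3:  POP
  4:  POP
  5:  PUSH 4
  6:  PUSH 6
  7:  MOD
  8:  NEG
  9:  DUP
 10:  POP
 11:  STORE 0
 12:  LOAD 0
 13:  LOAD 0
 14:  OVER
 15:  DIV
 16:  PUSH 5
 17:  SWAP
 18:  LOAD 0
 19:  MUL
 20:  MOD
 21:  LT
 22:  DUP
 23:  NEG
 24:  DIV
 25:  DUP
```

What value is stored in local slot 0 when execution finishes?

PUSH 4  → [4]
PUSH 1  → [4, 1]
POP     → [4]
POP     → []
PUSH 4  → [4]
PUSH 6  → [4, 6]
MOD     → [4]
NEG     → [-4]
DUP     → [-4, -4]
POP     → [-4]
STORE 0 → []
LOAD 0  → [-4]
LOAD 0  → [-4, -4]
OVER    → [-4, -4, -4]
DIV     → [-4, 1]
PUSH 5  → [-4, 1, 5]
SWAP    → [-4, 5, 1]
LOAD 0  → [-4, 5, 1, -4]
MUL     → [-4, 5, -4]
MOD     → [-4, 1]
LT      → [1]
DUP     → [1, 1]
NEG     → [1, -1]
DIV     → [-1]
DUP     → [-1, -1]

-4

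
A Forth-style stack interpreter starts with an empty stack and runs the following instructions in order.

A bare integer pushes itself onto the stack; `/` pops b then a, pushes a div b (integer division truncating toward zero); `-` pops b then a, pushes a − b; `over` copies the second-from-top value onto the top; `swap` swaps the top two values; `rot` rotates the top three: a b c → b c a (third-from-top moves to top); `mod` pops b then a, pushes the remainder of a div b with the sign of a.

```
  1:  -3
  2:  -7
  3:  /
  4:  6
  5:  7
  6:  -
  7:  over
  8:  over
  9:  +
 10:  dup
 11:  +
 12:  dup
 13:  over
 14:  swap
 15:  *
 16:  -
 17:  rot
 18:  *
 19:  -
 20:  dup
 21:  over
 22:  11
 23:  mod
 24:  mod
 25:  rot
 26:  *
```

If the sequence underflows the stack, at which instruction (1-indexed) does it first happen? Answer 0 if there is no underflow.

25

-3   -> -3
-7   -> -3 -7
/    -> 0
6    -> 0 6
7    -> 0 6 7
-    -> 0 -1
over -> 0 -1 0
over -> 0 -1 0 -1
+    -> 0 -1 -1
dup  -> 0 -1 -1 -1
+    -> 0 -1 -2
dup  -> 0 -1 -2 -2
over -> 0 -1 -2 -2 -2
swap -> 0 -1 -2 -2 -2
*    -> 0 -1 -2 4
-    -> 0 -1 -6
rot  -> -1 -6 0
*    -> -1 0
-    -> -1
dup  -> -1 -1
over -> -1 -1 -1
11   -> -1 -1 -1 11
mod  -> -1 -1 -1
mod  -> -1 0
rot  — needs 3 operands, stack has 2 → underflow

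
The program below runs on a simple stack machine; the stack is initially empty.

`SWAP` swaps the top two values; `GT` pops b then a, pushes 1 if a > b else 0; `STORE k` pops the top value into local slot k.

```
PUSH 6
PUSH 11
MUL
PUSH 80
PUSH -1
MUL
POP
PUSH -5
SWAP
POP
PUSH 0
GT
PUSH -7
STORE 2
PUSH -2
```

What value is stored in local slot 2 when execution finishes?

-7

PUSH 6  -> [6]
PUSH 11 -> [6, 11]
MUL     -> [66]
PUSH 80 -> [66, 80]
PUSH -1 -> [66, 80, -1]
MUL     -> [66, -80]
POP     -> [66]
PUSH -5 -> [66, -5]
SWAP    -> [-5, 66]
POP     -> [-5]
PUSH 0  -> [-5, 0]
GT      -> [0]
PUSH -7 -> [0, -7]
STORE 2 -> [0]
PUSH -2 -> [0, -2]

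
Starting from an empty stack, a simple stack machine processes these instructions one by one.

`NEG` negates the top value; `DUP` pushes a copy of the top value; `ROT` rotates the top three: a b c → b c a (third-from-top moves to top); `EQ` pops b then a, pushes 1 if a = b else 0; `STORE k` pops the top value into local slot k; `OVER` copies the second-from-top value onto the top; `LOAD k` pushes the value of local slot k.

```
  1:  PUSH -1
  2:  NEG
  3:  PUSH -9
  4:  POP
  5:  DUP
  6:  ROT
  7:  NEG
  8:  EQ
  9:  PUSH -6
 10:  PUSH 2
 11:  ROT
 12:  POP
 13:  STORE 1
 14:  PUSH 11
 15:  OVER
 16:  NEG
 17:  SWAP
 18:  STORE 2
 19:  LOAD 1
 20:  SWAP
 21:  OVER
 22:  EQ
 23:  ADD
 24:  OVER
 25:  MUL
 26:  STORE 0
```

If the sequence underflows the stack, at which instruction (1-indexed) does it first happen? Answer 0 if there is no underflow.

6

PUSH -1 → -1
NEG     → 1
PUSH -9 → 1 -9
POP     → 1
DUP     → 1 1
ROT  — needs 3 operands, stack has 2 → underflow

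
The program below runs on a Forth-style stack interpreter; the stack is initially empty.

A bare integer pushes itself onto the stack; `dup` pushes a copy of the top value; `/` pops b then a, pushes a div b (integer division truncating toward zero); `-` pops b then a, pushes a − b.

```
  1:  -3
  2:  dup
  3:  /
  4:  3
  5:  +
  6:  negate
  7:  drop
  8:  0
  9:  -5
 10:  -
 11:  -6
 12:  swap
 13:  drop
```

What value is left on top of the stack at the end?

-6

-3     -> -3
dup    -> -3 -3
/      -> 1
3      -> 1 3
+      -> 4
negate -> -4
drop   -> (empty)
0      -> 0
-5     -> 0 -5
-      -> 5
-6     -> 5 -6
swap   -> -6 5
drop   -> -6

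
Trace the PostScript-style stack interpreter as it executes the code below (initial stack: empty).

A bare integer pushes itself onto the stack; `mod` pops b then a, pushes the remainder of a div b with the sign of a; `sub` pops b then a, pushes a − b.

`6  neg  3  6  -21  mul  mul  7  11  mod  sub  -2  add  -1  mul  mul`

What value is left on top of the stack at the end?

6   : 6
neg : -6
3   : -6 3
6   : -6 3 6
-21 : -6 3 6 -21
mul : -6 3 -126
mul : -6 -378
7   : -6 -378 7
11  : -6 -378 7 11
mod : -6 -378 7
sub : -6 -385
-2  : -6 -385 -2
add : -6 -387
-1  : -6 -387 -1
mul : -6 387
mul : -2322

-2322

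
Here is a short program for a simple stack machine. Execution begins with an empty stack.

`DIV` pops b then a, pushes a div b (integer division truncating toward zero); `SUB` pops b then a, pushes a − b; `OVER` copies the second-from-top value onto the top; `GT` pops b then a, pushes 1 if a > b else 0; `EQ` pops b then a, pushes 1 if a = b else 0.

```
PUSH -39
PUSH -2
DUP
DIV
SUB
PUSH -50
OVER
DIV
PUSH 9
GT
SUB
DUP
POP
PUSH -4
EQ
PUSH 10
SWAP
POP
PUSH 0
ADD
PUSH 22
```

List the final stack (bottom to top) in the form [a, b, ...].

[10, 22]

PUSH -39  -39
PUSH -2   -39 -2
DUP       -39 -2 -2
DIV       -39 1
SUB       -40
PUSH -50  -40 -50
OVER      -40 -50 -40
DIV       -40 1
PUSH 9    -40 1 9
GT        -40 0
SUB       -40
DUP       -40 -40
POP       -40
PUSH -4   -40 -4
EQ        0
PUSH 10   0 10
SWAP      10 0
POP       10
PUSH 0    10 0
ADD       10
PUSH 22   10 22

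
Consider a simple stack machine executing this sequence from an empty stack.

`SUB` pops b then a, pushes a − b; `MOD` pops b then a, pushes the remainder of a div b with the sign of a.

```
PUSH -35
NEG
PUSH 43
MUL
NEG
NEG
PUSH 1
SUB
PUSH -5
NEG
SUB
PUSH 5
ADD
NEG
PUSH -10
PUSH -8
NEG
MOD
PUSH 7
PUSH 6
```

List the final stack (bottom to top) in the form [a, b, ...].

[-1504, -2, 7, 6]

PUSH -35 → [-35]
NEG      → [35]
PUSH 43  → [35, 43]
MUL      → [1505]
NEG      → [-1505]
NEG      → [1505]
PUSH 1   → [1505, 1]
SUB      → [1504]
PUSH -5  → [1504, -5]
NEG      → [1504, 5]
SUB      → [1499]
PUSH 5   → [1499, 5]
ADD      → [1504]
NEG      → [-1504]
PUSH -10 → [-1504, -10]
PUSH -8  → [-1504, -10, -8]
NEG      → [-1504, -10, 8]
MOD      → [-1504, -2]
PUSH 7   → [-1504, -2, 7]
PUSH 6   → [-1504, -2, 7, 6]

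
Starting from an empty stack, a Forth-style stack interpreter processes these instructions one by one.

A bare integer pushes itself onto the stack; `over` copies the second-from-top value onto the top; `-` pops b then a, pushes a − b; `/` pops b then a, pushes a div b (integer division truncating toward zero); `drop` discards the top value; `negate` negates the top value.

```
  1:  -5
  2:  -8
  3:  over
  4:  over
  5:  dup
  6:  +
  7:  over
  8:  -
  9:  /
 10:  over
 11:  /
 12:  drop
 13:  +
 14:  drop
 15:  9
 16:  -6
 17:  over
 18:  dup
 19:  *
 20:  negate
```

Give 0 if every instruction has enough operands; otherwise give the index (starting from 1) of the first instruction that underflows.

-5      [-5]
-8      [-5, -8]
over    [-5, -8, -5]
over    [-5, -8, -5, -8]
dup     [-5, -8, -5, -8, -8]
+       [-5, -8, -5, -16]
over    [-5, -8, -5, -16, -5]
-       [-5, -8, -5, -11]
/       [-5, -8, 0]
over    [-5, -8, 0, -8]
/       [-5, -8, 0]
drop    [-5, -8]
+       [-13]
drop    []
9       [9]
-6      [9, -6]
over    [9, -6, 9]
dup     [9, -6, 9, 9]
*       [9, -6, 81]
negate  [9, -6, -81]

0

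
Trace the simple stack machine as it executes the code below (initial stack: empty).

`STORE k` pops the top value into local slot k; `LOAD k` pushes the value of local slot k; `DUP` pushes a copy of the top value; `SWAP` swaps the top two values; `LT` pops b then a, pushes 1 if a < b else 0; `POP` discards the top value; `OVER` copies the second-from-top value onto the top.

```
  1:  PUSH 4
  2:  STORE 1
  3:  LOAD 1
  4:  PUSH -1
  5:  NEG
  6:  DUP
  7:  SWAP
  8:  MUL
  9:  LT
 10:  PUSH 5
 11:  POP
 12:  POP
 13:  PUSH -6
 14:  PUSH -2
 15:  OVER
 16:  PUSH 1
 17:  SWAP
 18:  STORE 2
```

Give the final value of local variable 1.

4

PUSH 4  -> [4]
STORE 1 -> []
LOAD 1  -> [4]
PUSH -1 -> [4, -1]
NEG     -> [4, 1]
DUP     -> [4, 1, 1]
SWAP    -> [4, 1, 1]
MUL     -> [4, 1]
LT      -> [0]
PUSH 5  -> [0, 5]
POP     -> [0]
POP     -> []
PUSH -6 -> [-6]
PUSH -2 -> [-6, -2]
OVER    -> [-6, -2, -6]
PUSH 1  -> [-6, -2, -6, 1]
SWAP    -> [-6, -2, 1, -6]
STORE 2 -> [-6, -2, 1]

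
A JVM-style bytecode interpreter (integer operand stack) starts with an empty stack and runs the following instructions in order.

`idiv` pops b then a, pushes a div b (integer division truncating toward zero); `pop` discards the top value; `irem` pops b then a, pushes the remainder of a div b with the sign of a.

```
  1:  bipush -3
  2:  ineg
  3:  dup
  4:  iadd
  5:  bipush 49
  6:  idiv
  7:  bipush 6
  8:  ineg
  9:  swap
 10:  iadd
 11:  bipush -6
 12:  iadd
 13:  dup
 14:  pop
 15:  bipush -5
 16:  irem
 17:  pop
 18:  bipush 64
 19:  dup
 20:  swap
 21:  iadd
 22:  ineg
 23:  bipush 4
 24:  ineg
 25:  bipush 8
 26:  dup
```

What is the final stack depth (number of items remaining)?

4

bipush -3 → -3
ineg      → 3
dup       → 3 3
iadd      → 6
bipush 49 → 6 49
idiv      → 0
bipush 6  → 0 6
ineg      → 0 -6
swap      → -6 0
iadd      → -6
bipush -6 → -6 -6
iadd      → -12
dup       → -12 -12
pop       → -12
bipush -5 → -12 -5
irem      → -2
pop       → (empty)
bipush 64 → 64
dup       → 64 64
swap      → 64 64
iadd      → 128
ineg      → -128
bipush 4  → -128 4
ineg      → -128 -4
bipush 8  → -128 -4 8
dup       → -128 -4 8 8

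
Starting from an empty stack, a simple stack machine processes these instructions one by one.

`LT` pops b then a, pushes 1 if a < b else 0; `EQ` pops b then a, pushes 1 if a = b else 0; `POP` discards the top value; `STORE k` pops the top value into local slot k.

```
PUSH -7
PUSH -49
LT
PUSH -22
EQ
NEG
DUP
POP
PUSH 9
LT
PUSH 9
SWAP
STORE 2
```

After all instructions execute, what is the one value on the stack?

9

PUSH -7  : [-7]
PUSH -49 : [-7, -49]
LT       : [0]
PUSH -22 : [0, -22]
EQ       : [0]
NEG      : [0]
DUP      : [0, 0]
POP      : [0]
PUSH 9   : [0, 9]
LT       : [1]
PUSH 9   : [1, 9]
SWAP     : [9, 1]
STORE 2  : [9]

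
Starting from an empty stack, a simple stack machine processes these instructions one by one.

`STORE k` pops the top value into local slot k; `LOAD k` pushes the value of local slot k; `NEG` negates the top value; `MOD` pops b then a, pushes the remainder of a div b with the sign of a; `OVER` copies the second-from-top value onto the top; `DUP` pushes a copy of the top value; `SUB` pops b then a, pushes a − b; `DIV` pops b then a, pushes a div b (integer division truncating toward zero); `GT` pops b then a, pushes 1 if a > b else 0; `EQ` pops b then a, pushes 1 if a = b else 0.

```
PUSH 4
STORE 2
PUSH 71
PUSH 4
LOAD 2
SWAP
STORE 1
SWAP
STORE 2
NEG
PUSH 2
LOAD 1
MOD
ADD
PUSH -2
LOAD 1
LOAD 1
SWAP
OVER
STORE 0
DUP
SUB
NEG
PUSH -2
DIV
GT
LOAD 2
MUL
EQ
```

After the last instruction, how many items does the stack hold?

2

PUSH 4  : [4]
STORE 2 : []
PUSH 71 : [71]
PUSH 4  : [71, 4]
LOAD 2  : [71, 4, 4]
SWAP    : [71, 4, 4]
STORE 1 : [71, 4]
SWAP    : [4, 71]
STORE 2 : [4]
NEG     : [-4]
PUSH 2  : [-4, 2]
LOAD 1  : [-4, 2, 4]
MOD     : [-4, 2]
ADD     : [-2]
PUSH -2 : [-2, -2]
LOAD 1  : [-2, -2, 4]
LOAD 1  : [-2, -2, 4, 4]
SWAP    : [-2, -2, 4, 4]
OVER    : [-2, -2, 4, 4, 4]
STORE 0 : [-2, -2, 4, 4]
DUP     : [-2, -2, 4, 4, 4]
SUB     : [-2, -2, 4, 0]
NEG     : [-2, -2, 4, 0]
PUSH -2 : [-2, -2, 4, 0, -2]
DIV     : [-2, -2, 4, 0]
GT      : [-2, -2, 1]
LOAD 2  : [-2, -2, 1, 71]
MUL     : [-2, -2, 71]
EQ      : [-2, 0]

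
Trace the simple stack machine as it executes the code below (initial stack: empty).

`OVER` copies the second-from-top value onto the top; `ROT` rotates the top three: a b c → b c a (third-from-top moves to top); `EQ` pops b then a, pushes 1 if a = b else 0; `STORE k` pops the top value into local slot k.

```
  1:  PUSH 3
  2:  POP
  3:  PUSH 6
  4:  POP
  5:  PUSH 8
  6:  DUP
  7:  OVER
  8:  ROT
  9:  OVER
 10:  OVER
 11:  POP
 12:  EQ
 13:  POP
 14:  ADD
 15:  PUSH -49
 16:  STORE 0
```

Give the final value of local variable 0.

PUSH 3   : 3
POP      : (empty)
PUSH 6   : 6
POP      : (empty)
PUSH 8   : 8
DUP      : 8 8
OVER     : 8 8 8
ROT      : 8 8 8
OVER     : 8 8 8 8
OVER     : 8 8 8 8 8
POP      : 8 8 8 8
EQ       : 8 8 1
POP      : 8 8
ADD      : 16
PUSH -49 : 16 -49
STORE 0  : 16

-49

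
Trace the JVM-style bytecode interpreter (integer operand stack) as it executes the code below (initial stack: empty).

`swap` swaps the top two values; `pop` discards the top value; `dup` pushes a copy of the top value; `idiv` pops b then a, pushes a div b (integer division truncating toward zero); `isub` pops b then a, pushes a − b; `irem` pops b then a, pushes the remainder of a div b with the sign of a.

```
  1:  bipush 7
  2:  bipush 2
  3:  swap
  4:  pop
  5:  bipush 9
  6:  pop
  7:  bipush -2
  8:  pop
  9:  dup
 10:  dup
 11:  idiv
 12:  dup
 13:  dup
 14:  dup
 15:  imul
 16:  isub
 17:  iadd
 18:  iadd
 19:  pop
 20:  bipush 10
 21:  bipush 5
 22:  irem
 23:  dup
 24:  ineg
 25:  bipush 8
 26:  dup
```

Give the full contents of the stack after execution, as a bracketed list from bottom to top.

bipush 7  -> 7
bipush 2  -> 7 2
swap      -> 2 7
pop       -> 2
bipush 9  -> 2 9
pop       -> 2
bipush -2 -> 2 -2
pop       -> 2
dup       -> 2 2
dup       -> 2 2 2
idiv      -> 2 1
dup       -> 2 1 1
dup       -> 2 1 1 1
dup       -> 2 1 1 1 1
imul      -> 2 1 1 1
isub      -> 2 1 0
iadd      -> 2 1
iadd      -> 3
pop       -> (empty)
bipush 10 -> 10
bipush 5  -> 10 5
irem      -> 0
dup       -> 0 0
ineg      -> 0 0
bipush 8  -> 0 0 8
dup       -> 0 0 8 8

[0, 0, 8, 8]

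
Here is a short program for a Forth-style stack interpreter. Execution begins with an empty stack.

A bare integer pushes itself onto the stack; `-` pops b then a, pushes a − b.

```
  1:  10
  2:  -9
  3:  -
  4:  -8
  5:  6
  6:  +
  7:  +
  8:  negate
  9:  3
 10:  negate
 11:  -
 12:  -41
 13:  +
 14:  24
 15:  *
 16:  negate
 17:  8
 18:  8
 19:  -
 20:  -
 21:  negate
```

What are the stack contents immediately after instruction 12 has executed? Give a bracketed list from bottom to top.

[-14, -41]

10     : [10]
-9     : [10, -9]
-      : [19]
-8     : [19, -8]
6      : [19, -8, 6]
+      : [19, -2]
+      : [17]
negate : [-17]
3      : [-17, 3]
negate : [-17, -3]
-      : [-14]
-41    : [-14, -41]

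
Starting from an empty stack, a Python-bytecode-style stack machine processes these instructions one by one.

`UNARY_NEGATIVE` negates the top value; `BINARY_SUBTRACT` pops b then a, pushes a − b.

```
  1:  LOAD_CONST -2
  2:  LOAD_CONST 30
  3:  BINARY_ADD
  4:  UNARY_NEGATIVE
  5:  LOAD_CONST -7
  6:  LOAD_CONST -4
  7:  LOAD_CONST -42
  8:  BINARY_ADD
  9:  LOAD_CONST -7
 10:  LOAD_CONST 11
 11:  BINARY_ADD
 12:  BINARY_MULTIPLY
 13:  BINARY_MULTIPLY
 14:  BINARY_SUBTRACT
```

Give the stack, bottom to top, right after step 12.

[-28, -7, -184]

LOAD_CONST -2    -2
LOAD_CONST 30    -2 30
BINARY_ADD       28
UNARY_NEGATIVE   -28
LOAD_CONST -7    -28 -7
LOAD_CONST -4    -28 -7 -4
LOAD_CONST -42   -28 -7 -4 -42
BINARY_ADD       -28 -7 -46
LOAD_CONST -7    -28 -7 -46 -7
LOAD_CONST 11    -28 -7 -46 -7 11
BINARY_ADD       -28 -7 -46 4
BINARY_MULTIPLY  -28 -7 -184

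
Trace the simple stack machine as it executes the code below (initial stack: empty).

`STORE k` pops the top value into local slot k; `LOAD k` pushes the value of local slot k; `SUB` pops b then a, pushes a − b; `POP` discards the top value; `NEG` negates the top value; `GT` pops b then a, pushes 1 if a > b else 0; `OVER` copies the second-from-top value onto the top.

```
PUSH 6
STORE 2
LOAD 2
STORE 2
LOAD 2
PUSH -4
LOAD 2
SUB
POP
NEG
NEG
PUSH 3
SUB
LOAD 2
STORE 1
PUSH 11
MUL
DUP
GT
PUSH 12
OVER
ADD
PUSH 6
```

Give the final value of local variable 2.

PUSH 6  : 6
STORE 2 : (empty)
LOAD 2  : 6
STORE 2 : (empty)
LOAD 2  : 6
PUSH -4 : 6 -4
LOAD 2  : 6 -4 6
SUB     : 6 -10
POP     : 6
NEG     : -6
NEG     : 6
PUSH 3  : 6 3
SUB     : 3
LOAD 2  : 3 6
STORE 1 : 3
PUSH 11 : 3 11
MUL     : 33
DUP     : 33 33
GT      : 0
PUSH 12 : 0 12
OVER    : 0 12 0
ADD     : 0 12
PUSH 6  : 0 12 6

6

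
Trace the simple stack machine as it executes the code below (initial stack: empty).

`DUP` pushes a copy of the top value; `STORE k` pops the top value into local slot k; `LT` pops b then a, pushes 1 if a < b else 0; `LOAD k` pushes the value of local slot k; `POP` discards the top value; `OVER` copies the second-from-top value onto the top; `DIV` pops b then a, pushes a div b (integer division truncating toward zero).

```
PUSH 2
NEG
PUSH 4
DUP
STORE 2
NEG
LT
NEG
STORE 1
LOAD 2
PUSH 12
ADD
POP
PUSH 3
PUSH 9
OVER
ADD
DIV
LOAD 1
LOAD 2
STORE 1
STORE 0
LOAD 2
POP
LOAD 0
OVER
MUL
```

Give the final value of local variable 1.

PUSH 2   [2]
NEG      [-2]
PUSH 4   [-2, 4]
DUP      [-2, 4, 4]
STORE 2  [-2, 4]
NEG      [-2, -4]
LT       [0]
NEG      [0]
STORE 1  []
LOAD 2   [4]
PUSH 12  [4, 12]
ADD      [16]
POP      []
PUSH 3   [3]
PUSH 9   [3, 9]
OVER     [3, 9, 3]
ADD      [3, 12]
DIV      [0]
LOAD 1   [0, 0]
LOAD 2   [0, 0, 4]
STORE 1  [0, 0]
STORE 0  [0]
LOAD 2   [0, 4]
POP      [0]
LOAD 0   [0, 0]
OVER     [0, 0, 0]
MUL      [0, 0]

4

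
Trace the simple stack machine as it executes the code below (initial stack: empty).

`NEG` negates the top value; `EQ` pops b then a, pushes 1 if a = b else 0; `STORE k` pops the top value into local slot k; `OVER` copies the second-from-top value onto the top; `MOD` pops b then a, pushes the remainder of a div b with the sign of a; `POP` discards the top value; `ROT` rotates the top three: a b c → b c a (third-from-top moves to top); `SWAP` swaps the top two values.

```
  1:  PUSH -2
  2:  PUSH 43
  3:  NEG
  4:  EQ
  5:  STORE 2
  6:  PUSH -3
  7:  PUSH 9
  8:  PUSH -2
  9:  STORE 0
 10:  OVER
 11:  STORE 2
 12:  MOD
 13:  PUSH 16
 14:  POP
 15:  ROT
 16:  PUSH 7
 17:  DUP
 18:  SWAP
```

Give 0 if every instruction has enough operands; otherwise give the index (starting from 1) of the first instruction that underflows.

15

PUSH -2 -> [-2]
PUSH 43 -> [-2, 43]
NEG     -> [-2, -43]
EQ      -> [0]
STORE 2 -> []
PUSH -3 -> [-3]
PUSH 9  -> [-3, 9]
PUSH -2 -> [-3, 9, -2]
STORE 0 -> [-3, 9]
OVER    -> [-3, 9, -3]
STORE 2 -> [-3, 9]
MOD     -> [-3]
PUSH 16 -> [-3, 16]
POP     -> [-3]
ROT  — needs 3 operands, stack has 1 → underflow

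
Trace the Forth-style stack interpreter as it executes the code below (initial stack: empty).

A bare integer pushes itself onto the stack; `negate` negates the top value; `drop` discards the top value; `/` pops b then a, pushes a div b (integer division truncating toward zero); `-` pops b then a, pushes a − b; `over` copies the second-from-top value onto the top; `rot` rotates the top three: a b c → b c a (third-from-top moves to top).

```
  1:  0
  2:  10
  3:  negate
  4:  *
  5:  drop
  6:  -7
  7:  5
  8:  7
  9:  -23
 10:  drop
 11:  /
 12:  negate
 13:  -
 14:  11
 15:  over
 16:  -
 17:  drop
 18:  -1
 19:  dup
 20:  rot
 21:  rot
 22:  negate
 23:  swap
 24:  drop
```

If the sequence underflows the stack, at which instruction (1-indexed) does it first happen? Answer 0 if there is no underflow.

0

0       0
10      0 10
negate  0 -10
*       0
drop    (empty)
-7      -7
5       -7 5
7       -7 5 7
-23     -7 5 7 -23
drop    -7 5 7
/       -7 0
negate  -7 0
-       -7
11      -7 11
over    -7 11 -7
-       -7 18
drop    -7
-1      -7 -1
dup     -7 -1 -1
rot     -1 -1 -7
rot     -1 -7 -1
negate  -1 -7 1
swap    -1 1 -7
drop    -1 1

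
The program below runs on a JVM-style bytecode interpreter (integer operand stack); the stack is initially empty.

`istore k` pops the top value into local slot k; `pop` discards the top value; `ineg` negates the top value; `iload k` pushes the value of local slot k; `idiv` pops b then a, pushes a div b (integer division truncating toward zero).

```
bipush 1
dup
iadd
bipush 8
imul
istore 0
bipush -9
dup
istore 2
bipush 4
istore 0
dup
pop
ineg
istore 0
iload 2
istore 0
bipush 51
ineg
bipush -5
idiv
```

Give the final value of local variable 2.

-9

bipush 1  -> [1]
dup       -> [1, 1]
iadd      -> [2]
bipush 8  -> [2, 8]
imul      -> [16]
istore 0  -> []
bipush -9 -> [-9]
dup       -> [-9, -9]
istore 2  -> [-9]
bipush 4  -> [-9, 4]
istore 0  -> [-9]
dup       -> [-9, -9]
pop       -> [-9]
ineg      -> [9]
istore 0  -> []
iload 2   -> [-9]
istore 0  -> []
bipush 51 -> [51]
ineg      -> [-51]
bipush -5 -> [-51, -5]
idiv      -> [10]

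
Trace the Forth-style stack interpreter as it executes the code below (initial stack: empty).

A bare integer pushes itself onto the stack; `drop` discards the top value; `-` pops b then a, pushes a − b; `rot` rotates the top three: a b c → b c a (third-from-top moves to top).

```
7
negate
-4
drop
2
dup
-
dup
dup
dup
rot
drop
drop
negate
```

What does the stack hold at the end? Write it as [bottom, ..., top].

7       [7]
negate  [-7]
-4      [-7, -4]
drop    [-7]
2       [-7, 2]
dup     [-7, 2, 2]
-       [-7, 0]
dup     [-7, 0, 0]
dup     [-7, 0, 0, 0]
dup     [-7, 0, 0, 0, 0]
rot     [-7, 0, 0, 0, 0]
drop    [-7, 0, 0, 0]
drop    [-7, 0, 0]
negate  [-7, 0, 0]

[-7, 0, 0]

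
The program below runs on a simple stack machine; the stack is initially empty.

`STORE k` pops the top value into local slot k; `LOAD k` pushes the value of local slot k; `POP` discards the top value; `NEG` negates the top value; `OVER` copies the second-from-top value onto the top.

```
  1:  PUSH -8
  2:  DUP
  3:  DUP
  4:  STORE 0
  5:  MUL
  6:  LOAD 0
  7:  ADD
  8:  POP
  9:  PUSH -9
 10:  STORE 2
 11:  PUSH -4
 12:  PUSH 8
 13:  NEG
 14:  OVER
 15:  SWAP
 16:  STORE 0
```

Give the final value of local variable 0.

-8

PUSH -8 → -8
DUP     → -8 -8
DUP     → -8 -8 -8
STORE 0 → -8 -8
MUL     → 64
LOAD 0  → 64 -8
ADD     → 56
POP     → (empty)
PUSH -9 → -9
STORE 2 → (empty)
PUSH -4 → -4
PUSH 8  → -4 8
NEG     → -4 -8
OVER    → -4 -8 -4
SWAP    → -4 -4 -8
STORE 0 → -4 -4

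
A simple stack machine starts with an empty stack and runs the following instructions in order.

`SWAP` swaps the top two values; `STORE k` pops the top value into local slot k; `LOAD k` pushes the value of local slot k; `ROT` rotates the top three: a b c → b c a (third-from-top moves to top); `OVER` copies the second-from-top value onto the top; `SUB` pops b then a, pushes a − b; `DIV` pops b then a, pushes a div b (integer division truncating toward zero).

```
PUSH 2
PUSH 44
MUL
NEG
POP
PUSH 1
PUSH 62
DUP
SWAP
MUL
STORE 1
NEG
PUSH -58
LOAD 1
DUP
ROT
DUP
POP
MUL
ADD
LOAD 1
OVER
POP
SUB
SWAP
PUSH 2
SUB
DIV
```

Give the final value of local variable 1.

3844

PUSH 2   -> [2]
PUSH 44  -> [2, 44]
MUL      -> [88]
NEG      -> [-88]
POP      -> []
PUSH 1   -> [1]
PUSH 62  -> [1, 62]
DUP      -> [1, 62, 62]
SWAP     -> [1, 62, 62]
MUL      -> [1, 3844]
STORE 1  -> [1]
NEG      -> [-1]
PUSH -58 -> [-1, -58]
LOAD 1   -> [-1, -58, 3844]
DUP      -> [-1, -58, 3844, 3844]
ROT      -> [-1, 3844, 3844, -58]
DUP      -> [-1, 3844, 3844, -58, -58]
POP      -> [-1, 3844, 3844, -58]
MUL      -> [-1, 3844, -222952]
ADD      -> [-1, -219108]
LOAD 1   -> [-1, -219108, 3844]
OVER     -> [-1, -219108, 3844, -219108]
POP      -> [-1, -219108, 3844]
SUB      -> [-1, -222952]
SWAP     -> [-222952, -1]
PUSH 2   -> [-222952, -1, 2]
SUB      -> [-222952, -3]
DIV      -> [74317]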